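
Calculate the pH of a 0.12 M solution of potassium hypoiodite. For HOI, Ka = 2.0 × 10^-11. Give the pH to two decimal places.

OI- is the conjugate base of the weak acid HOI.
Kb = Kw/Ka = 1.0×10^-14 / 2.0 × 10^-11 = 5.00 × 10^-4
Kb = [OH-]²/(0.12 − [OH-]) = 5.00 × 10^-4
The 5% rule fails; solving [OH-]² + Kb·[OH-] − Kb·C₀ = 0 exactly:
[OH-] = (−Kb + √(Kb² + 4·Kb·C₀))/2 = 7.50 × 10^-3 M
pOH = −log(7.50 × 10^-3) = 2.12; pH = 14.00 − 2.12 = 11.88

pH = 11.88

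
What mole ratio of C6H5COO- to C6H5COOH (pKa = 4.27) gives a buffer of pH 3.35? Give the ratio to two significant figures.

ratio = 0.12

pH = pKa + log(r) ⇒ log(r) = 3.35 − 4.27 = -0.92
r = [C6H5COO-]/[C6H5COOH] = 10^(-0.92) = 0.12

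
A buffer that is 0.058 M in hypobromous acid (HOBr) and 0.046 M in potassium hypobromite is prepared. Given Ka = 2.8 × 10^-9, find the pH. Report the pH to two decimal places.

pH = 8.45

pKa = −log(2.8 × 10^-9) = 8.553
Using pH = pKa + log([base]/[acid]) with [base]/[acid] = 0.046/0.058:
pH = 8.553 + (-0.101) = 8.45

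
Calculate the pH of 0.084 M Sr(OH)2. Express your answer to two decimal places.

pH = 13.23

Sr(OH)2 is a strong base (each formula unit releases 2 OH-); [OH-] = 0.168 M.
pOH = -log(0.168) = 0.77
pH = 14.00 - 0.77 = 13.23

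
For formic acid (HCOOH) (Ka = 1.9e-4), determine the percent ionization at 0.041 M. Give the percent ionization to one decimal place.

6.6%

HCOOH ⇌ HCOO- + H+; let x = [H+] at equilibrium.
Ka = x²/(C₀ − x); solving the quadratic gives x = 2.70 × 10^-3 M.
Fraction ionized = 2.70 × 10^-3 / 0.041 = 0.0659 → 6.6%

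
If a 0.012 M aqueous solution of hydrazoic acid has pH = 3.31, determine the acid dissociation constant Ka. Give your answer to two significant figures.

Ka = 2.1 × 10^-5

[H+] = 10^(-3.31) = 4.90 × 10^-4 M
At equilibrium [HA] = 0.012 − 4.90 × 10^-4 = 1.15 × 10^-2 M
Ka = [H+][A-]/[HA] = (4.90 × 10^-4)² / 1.15 × 10^-2 = 2.1 × 10^-5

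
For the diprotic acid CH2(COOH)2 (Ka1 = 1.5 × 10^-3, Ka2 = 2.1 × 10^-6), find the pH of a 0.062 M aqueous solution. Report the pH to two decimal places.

Ka1 ≫ Ka2, so treat the first dissociation as the only significant source of H+.
Ka1 = x²/(0.062 − x) = 1.5 × 10^-3
Solving the quadratic: x = (−Ka1 + √(Ka1² + 4·Ka1·C₀))/2 = 8.92 × 10^-3 M
pH = −log(8.92 × 10^-3) = 2.05

pH = 2.05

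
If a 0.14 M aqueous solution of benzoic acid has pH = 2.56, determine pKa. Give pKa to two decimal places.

[H+] = 10^(-2.56) = 2.75 × 10^-3 M
At equilibrium [HA] = 0.14 − 2.75 × 10^-3 = 1.37 × 10^-1 M
Ka = [H+][A-]/[HA] = (2.75 × 10^-3)² / 1.37 × 10^-1 = 5.52 × 10^-5
pKa = -log(5.52 × 10^-5) = 4.26

pKa = 4.26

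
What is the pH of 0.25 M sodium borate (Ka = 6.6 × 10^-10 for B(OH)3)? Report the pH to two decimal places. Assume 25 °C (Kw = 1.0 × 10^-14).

pH = 11.29

B(OH)4- is the conjugate base of the weak acid B(OH)3.
Kb = Kw/Ka = 1.0×10^-14 / 6.6 × 10^-10 = 1.52 × 10^-5
Let x = [OH-] at equilibrium. Kb = x²/(0.25 − x).
Assume x ≪ 0.25: x ≈ √(1.52 × 10^-5 × 0.25) = 1.95 × 10^-3 M
pOH = −log(1.95 × 10^-3) = 2.71; pH = 14.00 − 2.71 = 11.29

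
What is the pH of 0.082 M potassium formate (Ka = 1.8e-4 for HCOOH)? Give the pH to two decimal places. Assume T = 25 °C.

pH = 8.33

HCOO- is the conjugate base of the weak acid HCOOH.
Kb = Kw/Ka = 1.0×10^-14 / 1.8 × 10^-4 = 5.56 × 10^-11
Kb = [OH-]²/(0.082 − [OH-]) = 5.56 × 10^-11
Assume [OH-] ≪ 0.082: [OH-] ≈ √(5.56 × 10^-11 × 0.082) = 2.14 × 10^-6 M
pOH = 5.67, so pH = 14.00 − pOH = 8.33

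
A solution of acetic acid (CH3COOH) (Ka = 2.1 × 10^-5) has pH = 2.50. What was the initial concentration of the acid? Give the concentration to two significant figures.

C₀ = 4.8 × 10^-1 M

[H+] = 10^(-2.50) = 3.16 × 10^-3 M = x
Ka = x²/(C₀ − x) ⇒ C₀ = x + x²/Ka
C₀ = 3.16 × 10^-3 + (3.16 × 10^-3)²/(2.1 × 10^-5) = 4.79 × 10^-1 M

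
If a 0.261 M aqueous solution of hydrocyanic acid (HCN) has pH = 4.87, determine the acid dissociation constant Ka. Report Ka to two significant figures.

Ka = 7.0 × 10^-10

[H+] = 10^(-4.87) = 1.35 × 10^-5 M
At equilibrium [HA] = 0.261 − 1.35 × 10^-5 = 2.61 × 10^-1 M
Ka = [H+][A-]/[HA] = (1.35 × 10^-5)² / 2.61 × 10^-1 = 7.0 × 10^-10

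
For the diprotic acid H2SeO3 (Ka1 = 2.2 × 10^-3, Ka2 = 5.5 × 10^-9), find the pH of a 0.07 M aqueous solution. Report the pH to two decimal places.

Since Ka1 ≫ Ka2, the first ionization dominates [H+].
Ka1 = x²/(0.07 − x) = 2.2 × 10^-3
Solving the quadratic: x = (−Ka1 + √(Ka1² + 4·Ka1·C₀))/2 = 1.14 × 10^-2 M
pH = −log(1.14 × 10^-2) = 1.94

pH = 1.94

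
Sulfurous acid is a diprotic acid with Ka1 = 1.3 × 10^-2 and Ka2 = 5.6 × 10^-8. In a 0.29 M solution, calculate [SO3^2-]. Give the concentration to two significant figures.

First ionization gives [H+] ≈ [HSO3-] = 5.52 × 10^-2 M.
Second step: Ka2 = [H+][SO3^2-]/[HSO3-] ≈ [SO3^2-] (since [H+] ≈ [HSO3-]).
So [SO3^2-] ≈ Ka2.

5.6 × 10^-8 M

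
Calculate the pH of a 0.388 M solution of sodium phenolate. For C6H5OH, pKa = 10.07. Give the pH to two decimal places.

pH = 11.83

C6H5O- is the conjugate base of the weak acid C6H5OH.
Ka = 10^(−10.07) = 8.51 × 10^-11
Kb = Kw/Ka = 1.0×10^-14 / 8.51 × 10^-11 = 1.18 × 10^-4
Kb = x²/(0.388 − x) = 1.18 × 10^-4
Assume x ≪ 0.388: x ≈ √(1.18 × 10^-4 × 0.388) = 6.77 × 10^-3 M
pOH = 2.17, so pH = 14.00 − pOH = 11.83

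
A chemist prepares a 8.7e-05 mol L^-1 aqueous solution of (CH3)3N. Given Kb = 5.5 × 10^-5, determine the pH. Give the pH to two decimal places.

(CH3)3N + H2O ⇌ (CH3)3NH+ + OH-
From the ICE table, Kb = [OH-]²/(8.7e-05 − [OH-]) = 5.5 × 10^-5.
[OH-] is not negligible relative to C₀; solve [OH-]² + 5.5e-05·[OH-] − 4.79e-09 = 0.
[OH-] = [−5.5e-05 + √(5.5e-05² + 1.91e-08)]/2 = 4.69 × 10^-5 M
pOH = −log(4.69 × 10^-5) = 4.33; pH = 14.00 − 4.33 = 9.67

pH = 9.67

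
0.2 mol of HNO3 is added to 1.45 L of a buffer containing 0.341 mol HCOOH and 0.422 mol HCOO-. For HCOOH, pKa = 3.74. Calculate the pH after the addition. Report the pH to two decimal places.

pH = 3.35

Added H+ converts HCOO- to HCOOH: HCOOH → 0.541 mol, HCOO- → 0.222 mol.
pH = pKa + log([A⁻]/[HA]) = 3.74 + log(0.222/0.541) = 3.74 -0.387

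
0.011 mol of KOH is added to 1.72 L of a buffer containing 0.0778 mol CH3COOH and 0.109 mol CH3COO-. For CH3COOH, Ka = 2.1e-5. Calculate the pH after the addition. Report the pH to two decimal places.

pH = 4.93

After neutralization: n(CH3COOH) = 0.0668 mol, n(CH3COO-) = 0.12 mol.
pKa = −log(2.1 × 10^-5) = 4.678
pH = pKa + log([A⁻]/[HA]) = 4.678 + log(0.12/0.0668) = 4.678 +0.254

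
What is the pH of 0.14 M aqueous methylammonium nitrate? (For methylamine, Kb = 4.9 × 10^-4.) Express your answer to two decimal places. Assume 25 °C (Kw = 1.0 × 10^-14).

CH3NH3+ is the conjugate acid of the weak base CH3NH2.
Ka = Kw/Kb = 1.0×10^-14 / 4.9 × 10^-4 = 2.04 × 10^-11
From the ICE table, Ka = [H+]²/(0.14 − [H+]) = 2.04 × 10^-11.
Since Ka ≪ C₀, [H+] ≈ √(Ka·C₀) = 1.69 × 10^-6 M.
pH = −log(1.69 × 10^-6) = 5.77

pH = 5.77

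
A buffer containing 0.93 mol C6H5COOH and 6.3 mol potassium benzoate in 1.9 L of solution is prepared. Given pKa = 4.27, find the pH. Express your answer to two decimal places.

pH = 5.10

Using pH = pKa + log([base]/[acid]) with [base]/[acid] = 6.3/0.93:
pH = 4.27 + (+0.831) = 5.10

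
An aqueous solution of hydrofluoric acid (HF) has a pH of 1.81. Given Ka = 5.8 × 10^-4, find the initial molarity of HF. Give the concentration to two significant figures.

C₀ = 4.3 × 10^-1 M

[H+] = 10^(-1.81) = 1.55 × 10^-2 M = x
Ka = x²/(C₀ − x) ⇒ C₀ = x + x²/Ka
C₀ = 1.55 × 10^-2 + (1.55 × 10^-2)²/(5.8 × 10^-4) = 4.30 × 10^-1 M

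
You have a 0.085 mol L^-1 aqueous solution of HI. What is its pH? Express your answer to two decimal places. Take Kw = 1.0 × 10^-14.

HI is a strong acid and dissociates completely, so [H+] = 0.085 M.
pH = -log(0.085) = 1.07

pH = 1.07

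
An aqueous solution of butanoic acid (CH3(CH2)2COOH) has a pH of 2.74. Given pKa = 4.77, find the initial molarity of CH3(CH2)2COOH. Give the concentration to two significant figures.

[H+] = 10^(-2.74) = 1.82 × 10^-3 M = x
Ka = 10^(−4.77) = 1.70 × 10^-5
Ka = x²/(C₀ − x) ⇒ C₀ = x + x²/Ka
C₀ = 1.82 × 10^-3 + (1.82 × 10^-3)²/(1.70 × 10^-5) = 1.97 × 10^-1 M

C₀ = 2.0 × 10^-1 M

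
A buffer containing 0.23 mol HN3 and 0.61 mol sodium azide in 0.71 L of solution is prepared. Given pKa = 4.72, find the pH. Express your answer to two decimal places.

pH = pKa + log([A⁻]/[HA]) = 4.72 + log(0.61/0.23)
pH = 4.72 + (+0.424) = 5.14

pH = 5.14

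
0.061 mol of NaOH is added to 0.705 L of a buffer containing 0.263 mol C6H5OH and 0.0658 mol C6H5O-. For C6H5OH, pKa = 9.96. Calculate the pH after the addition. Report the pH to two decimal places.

pH = 9.76

OH- converts C6H5OH to C6H5O-: C6H5OH → 0.202 mol, C6H5O- → 0.127 mol.
pH = pKa + log(n_C6H5O-/n_C6H5OH) = 9.96 + log(0.127/0.202) = 9.96 + (-0.202)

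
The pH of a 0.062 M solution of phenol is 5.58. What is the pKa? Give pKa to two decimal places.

[H+] = 10^(-5.58) = 2.63 × 10^-6 M
At equilibrium [HA] = 0.062 − 2.63 × 10^-6 = 6.20 × 10^-2 M
Ka = [H+][A-]/[HA] = (2.63 × 10^-6)² / 6.20 × 10^-2 = 1.12 × 10^-10
pKa = -log(1.12 × 10^-10) = 9.95

pKa = 9.95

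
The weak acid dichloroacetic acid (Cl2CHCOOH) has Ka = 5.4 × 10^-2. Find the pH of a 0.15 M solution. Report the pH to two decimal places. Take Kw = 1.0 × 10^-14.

Cl2CHCOOH ⇌ Cl2CHCOO- + H+
From the ICE table, Ka = [H+]²/(0.15 − [H+]) = 5.4 × 10^-2.
[H+] is not negligible relative to C₀; solve [H+]² + 0.054·[H+] − 0.0081 = 0.
[H+] = (−Ka + √(Ka² + 4·Ka·C₀))/2 = 6.70 × 10^-2 M
pH = −log[H+] = −log(6.70 × 10^-2) = 1.17

pH = 1.17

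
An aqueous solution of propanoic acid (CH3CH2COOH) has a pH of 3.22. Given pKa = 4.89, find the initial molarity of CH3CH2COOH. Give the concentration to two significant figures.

C₀ = 2.9 × 10^-2 M

[H+] = 10^(-3.22) = 6.03 × 10^-4 M = x
Ka = 10^(−4.89) = 1.29 × 10^-5
Ka = x²/(C₀ − x) ⇒ C₀ = x + x²/Ka
C₀ = 6.03 × 10^-4 + (6.03 × 10^-4)²/(1.29 × 10^-5) = 2.88 × 10^-2 M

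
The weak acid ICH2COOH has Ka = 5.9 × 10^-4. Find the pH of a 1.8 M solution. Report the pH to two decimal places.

pH = 1.49

ICH2COOH ⇌ ICH2COO- + H+
Ka = x²/(1.8 − x) = 5.9 × 10^-4
Neglecting x in the denominator: x = √(5.9 × 10^-4 × 1.8) = 3.26 × 10^-2 M
(x/C₀ = 1.8% < 5%, so the approximation holds.)
pH = −log(3.26 × 10^-2) = 1.49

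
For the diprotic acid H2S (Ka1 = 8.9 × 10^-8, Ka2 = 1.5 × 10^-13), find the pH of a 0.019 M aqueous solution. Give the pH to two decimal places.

pH = 4.39

Since Ka1 ≫ Ka2, the first ionization dominates [H+].
Ka1 = x²/(0.019 − x) = 8.9 × 10^-8
x ≈ √(8.9 × 10^-8 × 0.019) = 4.11 × 10^-5 M
pH = −log(4.11 × 10^-5) = 4.39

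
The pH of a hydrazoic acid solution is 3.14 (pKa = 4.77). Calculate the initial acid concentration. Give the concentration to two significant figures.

[H+] = 10^(-3.14) = 7.24 × 10^-4 M = x
Ka = 10^(−4.77) = 1.70 × 10^-5
Ka = x²/(C₀ − x) ⇒ C₀ = x + x²/Ka
C₀ = 7.24 × 10^-4 + (7.24 × 10^-4)²/(1.70 × 10^-5) = 3.16 × 10^-2 M

C₀ = 3.2 × 10^-2 M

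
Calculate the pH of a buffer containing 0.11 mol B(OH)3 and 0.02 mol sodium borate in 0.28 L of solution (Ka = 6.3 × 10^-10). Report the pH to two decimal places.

pKa = −log(6.3 × 10^-10) = 9.201
Using pH = pKa + log([base]/[acid]) with [base]/[acid] = 0.02/0.11:
pH = 9.201 + (-0.740) = 8.46

pH = 8.46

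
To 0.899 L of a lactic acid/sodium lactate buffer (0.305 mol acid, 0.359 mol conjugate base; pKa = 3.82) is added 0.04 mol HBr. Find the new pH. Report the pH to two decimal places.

After neutralization: n(CH3CH(OH)COOH) = 0.345 mol, n(CH3CH(OH)COO-) = 0.319 mol.
pH = pKa + log(n_CH3CH(OH)COO-/n_CH3CH(OH)COOH) = 3.82 + log(0.319/0.345) = 3.82 + (-0.034)

pH = 3.79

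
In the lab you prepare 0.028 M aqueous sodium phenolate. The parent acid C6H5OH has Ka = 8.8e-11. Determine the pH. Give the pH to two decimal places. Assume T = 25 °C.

C6H5O- is the conjugate base of the weak acid C6H5OH.
Kb = Kw/Ka = 1.0×10^-14 / 8.8 × 10^-11 = 1.14 × 10^-4
From the ICE table, Kb = [OH-]²/(0.028 − [OH-]) = 1.14 × 10^-4.
[OH-] is not negligible relative to C₀; solve [OH-]² + 0.000114·[OH-] − 3.19e-06 = 0.
[OH-] = (−Kb + √(Kb² + 4·Kb·C₀))/2 = 1.73 × 10^-3 M
pOH = 2.76, so pH = 14.00 − pOH = 11.24

pH = 11.24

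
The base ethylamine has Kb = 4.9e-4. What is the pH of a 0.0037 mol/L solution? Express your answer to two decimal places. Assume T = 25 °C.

pH = 11.05

C2H5NH2 + H2O ⇌ C2H5NH3+ + OH-
Kb = x²/(0.0037 − x) = 4.9 × 10^-4
Here C₀/Kb ≈ 7.55, so the small-x approximation fails. Use the quadratic:
x = (−Kb + √(Kb² + 4·Kb·C₀))/2 = 1.12 × 10^-3 M
pOH = −log(1.12 × 10^-3) = 2.95; pH = 14.00 − 2.95 = 11.05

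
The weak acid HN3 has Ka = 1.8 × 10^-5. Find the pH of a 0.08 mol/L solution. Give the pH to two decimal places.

HN3 ⇌ N3- + H+
Ka = [H+]²/(0.08 − [H+]) = 1.8 × 10^-5
Assume [H+] ≪ 0.08: [H+] ≈ √(1.8 × 10^-5 × 0.08) = 1.20 × 10^-3 M
Check: 1.5% ionized — well under 5%, approximation valid.
pH = −log(1.20 × 10^-3) = 2.92

pH = 2.92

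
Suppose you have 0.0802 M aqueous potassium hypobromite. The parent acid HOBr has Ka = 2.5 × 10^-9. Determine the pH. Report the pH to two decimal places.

OBr- is the conjugate base of the weak acid HOBr.
Kb = Kw/Ka = 1.0×10^-14 / 2.5 × 10^-9 = 4.00 × 10^-6
Kb = [OH-]²/(0.0802 − [OH-]) = 4.00 × 10^-6
Since Kb ≪ C₀, [OH-] ≈ √(Kb·C₀) = 5.66 × 10^-4 M.
pOH = 3.25, so pH = 14.00 − pOH = 10.75

pH = 10.75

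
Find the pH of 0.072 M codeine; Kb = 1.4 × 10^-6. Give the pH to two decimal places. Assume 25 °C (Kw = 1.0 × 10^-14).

C18H21NO3 + H2O ⇌ C18H22NO3+ + OH-
Kb = [OH-]²/(0.072 − [OH-]) = 1.4 × 10^-6
Assume [OH-] ≪ 0.072: [OH-] ≈ √(1.4 × 10^-6 × 0.072) = 3.17 × 10^-4 M
pOH = 3.50, so pH = 14.00 − pOH = 10.50

pH = 10.50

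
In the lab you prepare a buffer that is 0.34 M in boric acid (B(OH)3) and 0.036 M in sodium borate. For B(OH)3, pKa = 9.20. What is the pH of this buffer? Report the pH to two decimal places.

Using pH = pKa + log([base]/[acid]) with [base]/[acid] = 0.036/0.34:
pH = 9.20 + (-0.975) = 8.22

pH = 8.22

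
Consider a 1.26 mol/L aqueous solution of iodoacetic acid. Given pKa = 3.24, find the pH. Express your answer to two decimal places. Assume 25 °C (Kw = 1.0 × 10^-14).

pH = 1.57

ICH2COOH ⇌ ICH2COO- + H+
Ka = 10^(−3.24) = 5.75 × 10^-4
From the ICE table, Ka = x²/(1.26 − x) = 5.75 × 10^-4.
Assume x ≪ 1.26: x ≈ √(5.75 × 10^-4 × 1.26) = 2.69 × 10^-2 M
pH = −log[H+] = −log(2.69 × 10^-2) = 1.57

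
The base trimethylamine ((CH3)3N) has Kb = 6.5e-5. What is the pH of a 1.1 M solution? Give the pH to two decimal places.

(CH3)3N + H2O ⇌ (CH3)3NH+ + OH-
Kb = x²/(1.1 − x) = 6.5 × 10^-5
Assume x ≪ 1.1: x ≈ √(6.5 × 10^-5 × 1.1) = 8.46 × 10^-3 M
pOH = 2.07, so pH = 14.00 − pOH = 11.93

pH = 11.93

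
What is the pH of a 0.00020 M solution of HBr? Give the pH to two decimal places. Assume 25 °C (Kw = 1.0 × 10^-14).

pH = 3.70

HBr is a strong acid and dissociates completely, so [H+] = 0.00020 M.
pH = -log(0.0002) = 3.70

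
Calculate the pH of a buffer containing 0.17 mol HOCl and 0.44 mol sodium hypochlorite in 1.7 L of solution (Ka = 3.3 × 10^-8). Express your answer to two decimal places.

pH = 7.89

pKa = −log(3.3 × 10^-8) = 7.481
Using pH = pKa + log([base]/[acid]) with [base]/[acid] = 0.44/0.17:
pH = 7.481 + (+0.413) = 7.89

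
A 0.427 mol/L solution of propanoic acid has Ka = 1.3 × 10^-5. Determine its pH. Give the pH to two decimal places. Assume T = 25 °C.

pH = 2.63

CH3CH2COOH ⇌ CH3CH2COO- + H+
From the ICE table, Ka = [H+]²/(0.427 − [H+]) = 1.3 × 10^-5.
Since Ka ≪ C₀, [H+] ≈ √(Ka·C₀) = 2.36 × 10^-3 M.
([H+]/C₀ = 0.55% < 5%, so the approximation holds.)
pH = −log[H+] = −log(2.36 × 10^-3) = 2.63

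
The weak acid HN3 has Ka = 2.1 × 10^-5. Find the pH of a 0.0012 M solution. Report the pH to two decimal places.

HN3 ⇌ N3- + H+
Ka = [H+]²/(0.0012 − [H+]) = 2.1 × 10^-5
Here C₀/Ka ≈ 57.1, so the small-[H+] approximation fails. Use the quadratic:
[H+] = (−Ka + √(Ka² + 4·Ka·C₀))/2 = 1.49 × 10^-4 M
pH = −log(1.49 × 10^-4) = 3.83

pH = 3.83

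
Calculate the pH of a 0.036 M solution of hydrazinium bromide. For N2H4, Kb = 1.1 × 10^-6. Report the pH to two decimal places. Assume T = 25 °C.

N2H5+ is the conjugate acid of the weak base N2H4.
Ka = Kw/Kb = 1.0×10^-14 / 1.1 × 10^-6 = 9.09 × 10^-9
Let x = [H+] at equilibrium. Ka = x²/(0.036 − x).
Neglecting x in the denominator: x = √(9.09 × 10^-9 × 0.036) = 1.81 × 10^-5 M
(x/C₀ = 0.05% < 5%, so the approximation holds.)
pH = −log(1.81 × 10^-5) = 4.74

pH = 4.74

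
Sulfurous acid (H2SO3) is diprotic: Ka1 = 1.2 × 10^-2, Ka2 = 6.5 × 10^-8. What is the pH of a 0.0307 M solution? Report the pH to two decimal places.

pH = 1.85

Ka1 ≫ Ka2, so treat the first dissociation as the only significant source of H+.
Ka1 = x²/(0.0307 − x) = 1.2 × 10^-2
Solving the quadratic: x = (−Ka1 + √(Ka1² + 4·Ka1·C₀))/2 = 1.41 × 10^-2 M
pH = −log(1.41 × 10^-2) = 1.85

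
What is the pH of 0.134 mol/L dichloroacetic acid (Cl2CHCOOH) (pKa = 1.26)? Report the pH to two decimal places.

pH = 1.20

Cl2CHCOOH ⇌ Cl2CHCOO- + H+
Ka = 10^(−1.26) = 5.50 × 10^-2
From the ICE table, Ka = [H+]²/(0.134 − [H+]) = 5.50 × 10^-2.
Here C₀/Ka ≈ 2.44, so the small-[H+] approximation fails. Use the quadratic:
[H+] = (−Ka + √(Ka² + 4·Ka·C₀))/2 = 6.26 × 10^-2 M
pH = −log(6.26 × 10^-2) = 1.20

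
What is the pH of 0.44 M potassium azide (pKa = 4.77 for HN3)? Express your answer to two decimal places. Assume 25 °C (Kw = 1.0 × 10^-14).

N3- is the conjugate base of the weak acid HN3.
Ka = 10^(−4.77) = 1.70 × 10^-5
Kb = Kw/Ka = 1.0×10^-14 / 1.70 × 10^-5 = 5.88 × 10^-10
From the ICE table, Kb = [OH-]²/(0.44 − [OH-]) = 5.88 × 10^-10.
Assume [OH-] ≪ 0.44: [OH-] ≈ √(5.88 × 10^-10 × 0.44) = 1.61 × 10^-5 M
pOH = −log(1.61 × 10^-5) = 4.79; pH = 14.00 − 4.79 = 9.21

pH = 9.21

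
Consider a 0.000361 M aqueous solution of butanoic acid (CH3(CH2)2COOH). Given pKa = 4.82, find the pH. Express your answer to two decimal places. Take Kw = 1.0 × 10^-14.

CH3(CH2)2COOH ⇌ CH3(CH2)2COO- + H+
Ka = 10^(−4.82) = 1.51 × 10^-5
Let x = [H+] at equilibrium. Ka = x²/(0.000361 − x).
The 5% rule fails; solving x² + Ka·x − Ka·C₀ = 0 exactly:
x = (−Ka + √(Ka² + 4·Ka·C₀))/2 = 6.67 × 10^-5 M
pH = −log[H+] = −log(6.67 × 10^-5) = 4.18

pH = 4.18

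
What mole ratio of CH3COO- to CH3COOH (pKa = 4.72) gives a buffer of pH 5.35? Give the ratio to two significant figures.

ratio = 4.3

pH = pKa + log(r) ⇒ log(r) = 5.35 − 4.72 = +0.63
r = [CH3COO-]/[CH3COOH] = 10^(+0.63) = 4.27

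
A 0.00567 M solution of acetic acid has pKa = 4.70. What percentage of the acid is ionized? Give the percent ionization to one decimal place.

CH3COOH ⇌ CH3COO- + H+; let x = [H+] at equilibrium.
Ka = 10^(−4.70) = 2.00 × 10^-5
Solve x² + 2e-05x − 1.13e-07 = 0 → x = 3.27 × 10^-4 M
% ionization = x/C₀ × 100% = 3.27 × 10^-4/0.00567 × 100% = 5.8%

5.8%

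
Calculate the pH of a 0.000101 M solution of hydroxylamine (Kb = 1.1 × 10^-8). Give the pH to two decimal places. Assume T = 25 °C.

pH = 8.02

NH2OH + H2O ⇌ NH3OH+ + OH-
From the ICE table, Kb = x²/(0.000101 − x) = 1.1 × 10^-8.
Neglecting x in the denominator: x = √(1.1 × 10^-8 × 0.000101) = 1.05 × 10^-6 M
pOH = −log(1.05 × 10^-6) = 5.98; pH = 14.00 − 5.98 = 8.02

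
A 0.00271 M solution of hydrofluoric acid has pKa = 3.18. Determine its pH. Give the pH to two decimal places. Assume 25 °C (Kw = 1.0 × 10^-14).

pH = 2.98

HF ⇌ F- + H+
Ka = 10^(−3.18) = 6.61 × 10^-4
Ka = [H+]²/(0.00271 − [H+]) = 6.61 × 10^-4
[H+] is not negligible relative to C₀; solve [H+]² + 0.000661·[H+] − 1.79e-06 = 0.
[H+] = [−0.000661 + √(0.000661² + 7.17e-06)]/2 = 1.05 × 10^-3 M
pH = −log(1.05 × 10^-3) = 2.98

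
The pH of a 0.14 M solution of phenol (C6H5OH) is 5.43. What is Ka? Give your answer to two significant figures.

[H+] = 10^(-5.43) = 3.72 × 10^-6 M
At equilibrium [HA] = 0.14 − 3.72 × 10^-6 = 1.40 × 10^-1 M
Ka = [H+][A-]/[HA] = (3.72 × 10^-6)² / 1.40 × 10^-1 = 9.9 × 10^-11

Ka = 9.9 × 10^-11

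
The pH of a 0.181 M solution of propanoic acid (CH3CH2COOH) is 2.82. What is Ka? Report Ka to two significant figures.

[H+] = 10^(-2.82) = 1.51 × 10^-3 M
At equilibrium [HA] = 0.181 − 1.51 × 10^-3 = 1.79 × 10^-1 M
Ka = [H+][A-]/[HA] = (1.51 × 10^-3)² / 1.79 × 10^-1 = 1.3 × 10^-5

Ka = 1.3 × 10^-5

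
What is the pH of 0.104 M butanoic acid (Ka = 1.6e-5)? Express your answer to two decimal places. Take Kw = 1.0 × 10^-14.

pH = 2.89

CH3(CH2)2COOH ⇌ CH3(CH2)2COO- + H+
From the ICE table, Ka = x²/(0.104 − x) = 1.6 × 10^-5.
Since Ka ≪ C₀, x ≈ √(Ka·C₀) = 1.29 × 10^-3 M.
(x/C₀ = 1.2% < 5%, so the approximation holds.)
pH = −log(1.29 × 10^-3) = 2.89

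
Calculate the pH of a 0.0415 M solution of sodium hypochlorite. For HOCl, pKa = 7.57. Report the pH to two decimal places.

OCl- is the conjugate base of the weak acid HOCl.
Ka = 10^(−7.57) = 2.69 × 10^-8
Kb = Kw/Ka = 1.0×10^-14 / 2.69 × 10^-8 = 3.72 × 10^-7
Kb = [OH-]²/(0.0415 − [OH-]) = 3.72 × 10^-7
Since Kb ≪ C₀, [OH-] ≈ √(Kb·C₀) = 1.24 × 10^-4 M.
pOH = 3.91, so pH = 14.00 − pOH = 10.09

pH = 10.09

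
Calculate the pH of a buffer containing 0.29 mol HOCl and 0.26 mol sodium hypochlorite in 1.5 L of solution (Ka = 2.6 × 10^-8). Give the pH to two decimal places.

pH = 7.54

pKa = −log(2.6 × 10^-8) = 7.585
Using pH = pKa + log([base]/[acid]) with [base]/[acid] = 0.26/0.29:
pH = 7.585 + (-0.047) = 7.54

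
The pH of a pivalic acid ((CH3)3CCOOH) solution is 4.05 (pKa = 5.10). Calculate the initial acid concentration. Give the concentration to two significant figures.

C₀ = 1.1 × 10^-3 M

[H+] = 10^(-4.05) = 8.91 × 10^-5 M = x
Ka = 10^(−5.10) = 7.94 × 10^-6
Ka = x²/(C₀ − x) ⇒ C₀ = x + x²/Ka
C₀ = 8.91 × 10^-5 + (8.91 × 10^-5)²/(7.94 × 10^-6) = 1.09 × 10^-3 M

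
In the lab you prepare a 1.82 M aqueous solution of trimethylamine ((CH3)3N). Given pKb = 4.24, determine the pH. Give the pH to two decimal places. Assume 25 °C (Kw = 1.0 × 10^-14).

pH = 12.01

(CH3)3N + H2O ⇌ (CH3)3NH+ + OH-
Kb = 10^(−4.24) = 5.75 × 10^-5
Kb = x²/(1.82 − x) = 5.75 × 10^-5
Since Kb ≪ C₀, x ≈ √(Kb·C₀) = 1.02 × 10^-2 M.
Check: 0.56% ionized — well under 5%, approximation valid.
pOH = 1.99, so pH = 14.00 − pOH = 12.01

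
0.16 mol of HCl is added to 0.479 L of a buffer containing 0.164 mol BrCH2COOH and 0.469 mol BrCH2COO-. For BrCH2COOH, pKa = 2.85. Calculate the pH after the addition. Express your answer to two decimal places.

Added H+ converts BrCH2COO- to BrCH2COOH: BrCH2COOH → 0.324 mol, BrCH2COO- → 0.309 mol.
Henderson–Hasselbalch with mole ratio 0.309/0.324: pH = 2.85 + (-0.021)

pH = 2.83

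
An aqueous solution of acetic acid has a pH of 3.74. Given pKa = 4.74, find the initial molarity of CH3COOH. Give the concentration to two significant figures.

C₀ = 2.0 × 10^-3 M

[H+] = 10^(-3.74) = 1.82 × 10^-4 M = x
Ka = 10^(−4.74) = 1.82 × 10^-5
Ka = x²/(C₀ − x) ⇒ C₀ = x + x²/Ka
C₀ = 1.82 × 10^-4 + (1.82 × 10^-4)²/(1.82 × 10^-5) = 2.00 × 10^-3 M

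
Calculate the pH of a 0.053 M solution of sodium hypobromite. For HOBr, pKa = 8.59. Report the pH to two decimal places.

OBr- is the conjugate base of the weak acid HOBr.
Ka = 10^(−8.59) = 2.57 × 10^-9
Kb = Kw/Ka = 1.0×10^-14 / 2.57 × 10^-9 = 3.89 × 10^-6
Kb = [OH-]²/(0.053 − [OH-]) = 3.89 × 10^-6
Neglecting [OH-] in the denominator: [OH-] = √(3.89 × 10^-6 × 0.053) = 4.54 × 10^-4 M
Check: 0.86% ionized — well under 5%, approximation valid.
pOH = 3.34, so pH = 14.00 − pOH = 10.66

pH = 10.66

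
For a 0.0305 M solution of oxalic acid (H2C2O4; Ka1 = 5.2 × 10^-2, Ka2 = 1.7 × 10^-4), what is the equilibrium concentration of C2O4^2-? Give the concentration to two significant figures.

First ionization gives [H+] ≈ [HC2O4-] = 2.16 × 10^-2 M.
Second step: Ka2 = [H+][C2O4^2-]/[HC2O4-] ≈ [C2O4^2-] (since [H+] ≈ [HC2O4-]).
So [C2O4^2-] ≈ Ka2.

1.7 × 10^-4 M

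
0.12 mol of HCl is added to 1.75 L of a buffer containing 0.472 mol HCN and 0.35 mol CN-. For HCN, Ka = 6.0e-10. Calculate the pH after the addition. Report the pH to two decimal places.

pH = 8.81

Added H+ converts CN- to HCN: HCN → 0.592 mol, CN- → 0.23 mol.
pKa = −log(6.0 × 10^-10) = 9.222
pH = pKa + log(n_CN-/n_HCN) = 9.222 + log(0.23/0.592) = 9.222 + (-0.411)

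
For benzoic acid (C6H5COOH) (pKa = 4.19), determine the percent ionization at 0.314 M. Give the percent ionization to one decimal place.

C6H5COOH ⇌ C6H5COO- + H+; let x = [H+] at equilibrium.
Ka = 10^(−4.19) = 6.46 × 10^-5
x ≈ √(Ka·C₀) = √(6.46 × 10^-5 × 0.314) = 4.50 × 10^-3 M
Fraction ionized = 4.50 × 10^-3 / 0.314 = 0.0143 → 1.4%

1.4%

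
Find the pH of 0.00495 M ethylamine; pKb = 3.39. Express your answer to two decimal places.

pH = 11.09

C2H5NH2 + H2O ⇌ C2H5NH3+ + OH-
Kb = 10^(−3.39) = 4.07 × 10^-4
Kb = x²/(0.00495 − x) = 4.07 × 10^-4
The 5% rule fails; solving x² + Kb·x − Kb·C₀ = 0 exactly:
x = (−Kb + √(Kb² + 4·Kb·C₀))/2 = 1.23 × 10^-3 M
pOH = 2.91, so pH = 14.00 − pOH = 11.09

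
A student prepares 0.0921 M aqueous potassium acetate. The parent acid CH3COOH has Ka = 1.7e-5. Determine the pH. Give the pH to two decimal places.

CH3COO- is the conjugate base of the weak acid CH3COOH.
Kb = Kw/Ka = 1.0×10^-14 / 1.7 × 10^-5 = 5.88 × 10^-10
Kb = [OH-]²/(0.0921 − [OH-]) = 5.88 × 10^-10
Assume [OH-] ≪ 0.0921: [OH-] ≈ √(5.88 × 10^-10 × 0.0921) = 7.36 × 10^-6 M
pOH = −log(7.36 × 10^-6) = 5.13; pH = 14.00 − 5.13 = 8.87

pH = 8.87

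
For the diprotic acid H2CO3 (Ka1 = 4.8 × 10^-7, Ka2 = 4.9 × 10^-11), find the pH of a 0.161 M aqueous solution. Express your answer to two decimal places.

Since Ka1 ≫ Ka2, the first ionization dominates [H+].
Ka1 = x²/(0.161 − x) = 4.8 × 10^-7
x ≈ √(4.8 × 10^-7 × 0.161) = 2.78 × 10^-4 M
pH = −log(2.78 × 10^-4) = 3.56

pH = 3.56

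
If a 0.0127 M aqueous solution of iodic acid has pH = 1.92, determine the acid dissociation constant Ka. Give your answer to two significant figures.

Ka = 2.1 × 10^-1

[H+] = 10^(-1.92) = 1.20 × 10^-2 M
At equilibrium [HA] = 0.0127 − 1.20 × 10^-2 = 7.00 × 10^-4 M
Ka = [H+][A-]/[HA] = (1.20 × 10^-2)² / 7.00 × 10^-4 = 2.1 × 10^-1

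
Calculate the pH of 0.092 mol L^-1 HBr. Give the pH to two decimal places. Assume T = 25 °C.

HBr is a strong acid and dissociates completely, so [H+] = 0.092 M.
pH = -log(0.092) = 1.04

pH = 1.04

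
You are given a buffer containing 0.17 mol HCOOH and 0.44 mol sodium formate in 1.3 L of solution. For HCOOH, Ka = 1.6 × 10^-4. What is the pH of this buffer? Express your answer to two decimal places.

pH = 4.21

pKa = −log(1.6 × 10^-4) = 3.796
Henderson–Hasselbalch: pH = pKa + log([HCOO-]/[HCOOH]) = 3.796 + log(0.44/0.17)
pH = 3.796 + (+0.413) = 4.21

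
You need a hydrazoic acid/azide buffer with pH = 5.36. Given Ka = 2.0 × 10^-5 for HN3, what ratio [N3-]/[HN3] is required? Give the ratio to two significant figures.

ratio = 4.6

pKa = -log(2.0 × 10^-5) = 4.699
pH = pKa + log(r) ⇒ log(r) = 5.36 − 4.699 = +0.661
r = [N3-]/[HN3] = 10^(+0.661) = 4.58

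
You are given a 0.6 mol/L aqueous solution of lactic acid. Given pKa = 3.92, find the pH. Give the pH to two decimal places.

CH3CH(OH)COOH ⇌ CH3CH(OH)COO- + H+
Ka = 10^(−3.92) = 1.20 × 10^-4
From the ICE table, Ka = x²/(0.6 − x) = 1.20 × 10^-4.
Since Ka ≪ C₀, x ≈ √(Ka·C₀) = 8.49 × 10^-3 M.
pH = −log(8.49 × 10^-3) = 2.07

pH = 2.07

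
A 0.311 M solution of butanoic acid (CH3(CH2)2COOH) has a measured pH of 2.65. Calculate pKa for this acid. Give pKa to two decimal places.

[H+] = 10^(-2.65) = 2.24 × 10^-3 M
At equilibrium [HA] = 0.311 − 2.24 × 10^-3 = 3.09 × 10^-1 M
Ka = [H+][A-]/[HA] = (2.24 × 10^-3)² / 3.09 × 10^-1 = 1.62 × 10^-5
pKa = -log(1.62 × 10^-5) = 4.79

pKa = 4.79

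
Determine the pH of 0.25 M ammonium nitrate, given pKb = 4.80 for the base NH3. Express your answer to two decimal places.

pH = 4.90

NH4+ is the conjugate acid of the weak base NH3.
Kb = 10^(−4.80) = 1.58 × 10^-5
Ka = Kw/Kb = 1.0×10^-14 / 1.58 × 10^-5 = 6.33 × 10^-10
Ka = [H+]²/(0.25 − [H+]) = 6.33 × 10^-10
Neglecting [H+] in the denominator: [H+] = √(6.33 × 10^-10 × 0.25) = 1.26 × 10^-5 M
Check: 0.005% ionized — well under 5%, approximation valid.
pH = −log[H+] = −log(1.26 × 10^-5) = 4.90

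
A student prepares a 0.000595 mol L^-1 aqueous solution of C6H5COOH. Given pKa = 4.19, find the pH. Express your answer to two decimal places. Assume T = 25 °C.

C6H5COOH ⇌ C6H5COO- + H+
Ka = 10^(−4.19) = 6.46 × 10^-5
From the ICE table, Ka = [H+]²/(0.000595 − [H+]) = 6.46 × 10^-5.
Here C₀/Ka ≈ 9.21, so the small-[H+] approximation fails. Use the quadratic:
[H+] = (−Ka + √(Ka² + 4·Ka·C₀))/2 = 1.66 × 10^-4 M
pH = −log[H+] = −log(1.66 × 10^-4) = 3.78

pH = 3.78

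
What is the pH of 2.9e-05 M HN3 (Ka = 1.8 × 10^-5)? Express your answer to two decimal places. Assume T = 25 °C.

HN3 ⇌ N3- + H+
Ka = x²/(2.9e-05 − x) = 1.8 × 10^-5
Here C₀/Ka ≈ 1.61, so the small-x approximation fails. Use the quadratic:
x = (−Ka + √(Ka² + 4·Ka·C₀))/2 = 1.56 × 10^-5 M
pH = −log(1.56 × 10^-5) = 4.81

pH = 4.81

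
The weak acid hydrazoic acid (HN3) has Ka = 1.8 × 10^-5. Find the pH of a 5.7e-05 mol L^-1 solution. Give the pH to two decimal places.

pH = 4.61

HN3 ⇌ N3- + H+
Let x = [H+] at equilibrium. Ka = x²/(5.7e-05 − x).
Here C₀/Ka ≈ 3.17, so the small-x approximation fails. Use the quadratic:
x = (−Ka + √(Ka² + 4·Ka·C₀))/2 = 2.43 × 10^-5 M
pH = −log[H+] = −log(2.43 × 10^-5) = 4.61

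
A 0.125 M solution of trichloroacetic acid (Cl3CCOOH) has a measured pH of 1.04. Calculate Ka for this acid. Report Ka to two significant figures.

[H+] = 10^(-1.04) = 9.12 × 10^-2 M
At equilibrium [HA] = 0.125 − 9.12 × 10^-2 = 3.38 × 10^-2 M
Ka = [H+][A-]/[HA] = (9.12 × 10^-2)² / 3.38 × 10^-2 = 2.5 × 10^-1

Ka = 2.5 × 10^-1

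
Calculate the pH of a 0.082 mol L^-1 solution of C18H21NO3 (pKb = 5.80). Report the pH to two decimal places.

pH = 10.56

C18H21NO3 + H2O ⇌ C18H22NO3+ + OH-
Kb = 10^(−5.80) = 1.58 × 10^-6
Kb = x²/(0.082 − x) = 1.58 × 10^-6
Neglecting x in the denominator: x = √(1.58 × 10^-6 × 0.082) = 3.60 × 10^-4 M
pOH = 3.44, so pH = 14.00 − pOH = 10.56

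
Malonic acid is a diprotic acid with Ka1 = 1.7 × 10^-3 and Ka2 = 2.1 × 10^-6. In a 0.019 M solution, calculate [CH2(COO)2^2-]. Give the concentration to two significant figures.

First ionization gives [H+] ≈ [CH2(COOH)COO-] = 4.90 × 10^-3 M.
Second step: Ka2 = [H+][CH2(COO)2^2-]/[CH2(COOH)COO-] ≈ [CH2(COO)2^2-] (since [H+] ≈ [CH2(COOH)COO-]).
So [CH2(COO)2^2-] ≈ Ka2.

2.1 × 10^-6 M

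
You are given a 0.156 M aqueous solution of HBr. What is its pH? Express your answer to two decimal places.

HBr is a strong acid and dissociates completely, so [H+] = 0.156 M.
pH = -log(0.156) = 0.81

pH = 0.81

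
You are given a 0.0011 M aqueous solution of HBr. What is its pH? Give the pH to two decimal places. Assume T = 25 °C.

HBr is a strong acid and dissociates completely, so [H+] = 0.0011 M.
pH = -log(0.0011) = 2.96

pH = 2.96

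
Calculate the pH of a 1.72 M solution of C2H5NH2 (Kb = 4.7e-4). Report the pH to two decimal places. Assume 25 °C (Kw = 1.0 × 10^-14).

C2H5NH2 + H2O ⇌ C2H5NH3+ + OH-
From the ICE table, Kb = x²/(1.72 − x) = 4.7 × 10^-4.
Since Kb ≪ C₀, x ≈ √(Kb·C₀) = 2.84 × 10^-2 M.
Check: 1.7% ionized — well under 5%, approximation valid.
pOH = 1.55, so pH = 14.00 − pOH = 12.45

pH = 12.45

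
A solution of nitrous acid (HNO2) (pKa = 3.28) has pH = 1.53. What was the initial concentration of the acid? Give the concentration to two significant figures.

C₀ = 1.7 M

[H+] = 10^(-1.53) = 2.95 × 10^-2 M = x
Ka = 10^(−3.28) = 5.25 × 10^-4
Ka = x²/(C₀ − x) ⇒ C₀ = x + x²/Ka
C₀ = 2.95 × 10^-2 + (2.95 × 10^-2)²/(5.25 × 10^-4) = 1.69 M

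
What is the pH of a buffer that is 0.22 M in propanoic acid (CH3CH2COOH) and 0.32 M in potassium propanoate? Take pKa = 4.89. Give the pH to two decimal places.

pH = pKa + log([A⁻]/[HA]) = 4.89 + log(0.32/0.22)
pH = 4.89 + (+0.163) = 5.05

pH = 5.05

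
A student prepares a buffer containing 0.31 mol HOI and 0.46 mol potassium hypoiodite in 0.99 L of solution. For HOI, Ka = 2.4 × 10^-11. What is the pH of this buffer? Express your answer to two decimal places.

pKa = −log(2.4 × 10^-11) = 10.620
Using pH = pKa + log([base]/[acid]) with [base]/[acid] = 0.46/0.31:
pH = 10.620 + (+0.171) = 10.79

pH = 10.79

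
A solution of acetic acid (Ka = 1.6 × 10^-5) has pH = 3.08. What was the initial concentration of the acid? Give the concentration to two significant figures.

C₀ = 4.4 × 10^-2 M

[H+] = 10^(-3.08) = 8.32 × 10^-4 M = x
Ka = x²/(C₀ − x) ⇒ C₀ = x + x²/Ka
C₀ = 8.32 × 10^-4 + (8.32 × 10^-4)²/(1.6 × 10^-5) = 4.41 × 10^-2 M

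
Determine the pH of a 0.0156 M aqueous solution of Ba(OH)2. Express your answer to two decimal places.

pH = 12.49

Ba(OH)2 is a strong base (each formula unit releases 2 OH-); [OH-] = 0.0312 M.
pOH = -log(0.0312) = 1.51
pH = 14.00 - 1.51 = 12.49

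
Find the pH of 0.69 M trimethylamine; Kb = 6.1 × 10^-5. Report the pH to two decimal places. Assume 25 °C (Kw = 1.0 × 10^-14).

(CH3)3N + H2O ⇌ (CH3)3NH+ + OH-
Kb = [OH-]²/(0.69 − [OH-]) = 6.1 × 10^-5
Since Kb ≪ C₀, [OH-] ≈ √(Kb·C₀) = 6.49 × 10^-3 M.
([OH-]/C₀ = 0.94% < 5%, so the approximation holds.)
pOH = −log(6.49 × 10^-3) = 2.19; pH = 14.00 − 2.19 = 11.81

pH = 11.81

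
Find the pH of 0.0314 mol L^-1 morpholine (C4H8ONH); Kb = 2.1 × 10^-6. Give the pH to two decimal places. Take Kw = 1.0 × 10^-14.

C4H8ONH + H2O ⇌ C4H8ONH2+ + OH-
Kb = x²/(0.0314 − x) = 2.1 × 10^-6
Assume x ≪ 0.0314: x ≈ √(2.1 × 10^-6 × 0.0314) = 2.57 × 10^-4 M
(x/C₀ = 0.82% < 5%, so the approximation holds.)
pOH = −log(2.57 × 10^-4) = 3.59; pH = 14.00 − 3.59 = 10.41

pH = 10.41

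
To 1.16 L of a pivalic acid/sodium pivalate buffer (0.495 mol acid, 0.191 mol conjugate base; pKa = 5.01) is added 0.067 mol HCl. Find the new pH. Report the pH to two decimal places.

pH = 4.35

After neutralization: n((CH3)3CCOOH) = 0.562 mol, n((CH3)3CCOO-) = 0.124 mol.
pH = pKa + log([A⁻]/[HA]) = 5.01 + log(0.124/0.562) = 5.01 -0.656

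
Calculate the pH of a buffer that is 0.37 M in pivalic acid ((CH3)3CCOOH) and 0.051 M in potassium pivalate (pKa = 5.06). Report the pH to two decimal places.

Henderson–Hasselbalch: pH = pKa + log([(CH3)3CCOO-]/[(CH3)3CCOOH]) = 5.06 + log(0.051/0.37)
pH = 5.06 + (-0.861) = 4.20

pH = 4.20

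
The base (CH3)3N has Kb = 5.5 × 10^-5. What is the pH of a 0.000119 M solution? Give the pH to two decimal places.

(CH3)3N + H2O ⇌ (CH3)3NH+ + OH-
From the ICE table, Kb = x²/(0.000119 − x) = 5.5 × 10^-5.
The 5% rule fails; solving x² + Kb·x − Kb·C₀ = 0 exactly:
x = (−Kb + √(Kb² + 4·Kb·C₀))/2 = 5.79 × 10^-5 M
pOH = −log(5.79 × 10^-5) = 4.24; pH = 14.00 − 4.24 = 9.76

pH = 9.76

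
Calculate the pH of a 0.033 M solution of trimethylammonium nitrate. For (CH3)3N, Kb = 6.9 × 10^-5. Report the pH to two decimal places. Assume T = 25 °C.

pH = 5.66

(CH3)3NH+ is the conjugate acid of the weak base (CH3)3N.
Ka = Kw/Kb = 1.0×10^-14 / 6.9 × 10^-5 = 1.45 × 10^-10
From the ICE table, Ka = x²/(0.033 − x) = 1.45 × 10^-10.
Assume x ≪ 0.033: x ≈ √(1.45 × 10^-10 × 0.033) = 2.19 × 10^-6 M
(x/C₀ = 0.0066% < 5%, so the approximation holds.)
pH = −log(2.19 × 10^-6) = 5.66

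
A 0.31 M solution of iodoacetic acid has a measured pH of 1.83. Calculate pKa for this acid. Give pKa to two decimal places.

pKa = 3.13

[H+] = 10^(-1.83) = 1.48 × 10^-2 M
At equilibrium [HA] = 0.31 − 1.48 × 10^-2 = 2.95 × 10^-1 M
Ka = [H+][A-]/[HA] = (1.48 × 10^-2)² / 2.95 × 10^-1 = 7.43 × 10^-4
pKa = -log(7.43 × 10^-4) = 3.13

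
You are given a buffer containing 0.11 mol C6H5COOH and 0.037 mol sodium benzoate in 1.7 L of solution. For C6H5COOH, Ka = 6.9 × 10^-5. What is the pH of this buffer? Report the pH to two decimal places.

pKa = −log(6.9 × 10^-5) = 4.161
Using pH = pKa + log([base]/[acid]) with [base]/[acid] = 0.037/0.11:
pH = 4.161 + (-0.473) = 3.69

pH = 3.69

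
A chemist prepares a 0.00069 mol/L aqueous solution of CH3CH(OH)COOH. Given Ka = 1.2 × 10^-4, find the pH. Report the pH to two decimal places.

pH = 3.63

CH3CH(OH)COOH ⇌ CH3CH(OH)COO- + H+
From the ICE table, Ka = [H+]²/(0.00069 − [H+]) = 1.2 × 10^-4.
[H+] is not negligible relative to C₀; solve [H+]² + 0.00012·[H+] − 8.28e-08 = 0.
[H+] = (−Ka + √(Ka² + 4·Ka·C₀))/2 = 2.34 × 10^-4 M
pH = −log(2.34 × 10^-4) = 3.63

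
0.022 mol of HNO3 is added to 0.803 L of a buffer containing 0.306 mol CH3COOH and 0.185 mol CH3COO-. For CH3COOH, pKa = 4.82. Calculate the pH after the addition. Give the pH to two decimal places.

pH = 4.52

Added H+ converts CH3COO- to CH3COOH: CH3COOH → 0.328 mol, CH3COO- → 0.163 mol.
pH = pKa + log([A⁻]/[HA]) = 4.82 + log(0.163/0.328) = 4.82 -0.304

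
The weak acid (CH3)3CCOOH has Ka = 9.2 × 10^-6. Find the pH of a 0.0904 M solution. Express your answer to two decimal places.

pH = 3.04

(CH3)3CCOOH ⇌ (CH3)3CCOO- + H+
From the ICE table, Ka = [H+]²/(0.0904 − [H+]) = 9.2 × 10^-6.
Since Ka ≪ C₀, [H+] ≈ √(Ka·C₀) = 9.12 × 10^-4 M.
Check: 1% ionized — well under 5%, approximation valid.
pH = −log(9.12 × 10^-4) = 3.04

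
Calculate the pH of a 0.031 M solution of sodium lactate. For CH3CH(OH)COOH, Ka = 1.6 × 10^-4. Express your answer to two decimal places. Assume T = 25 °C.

pH = 8.14

CH3CH(OH)COO- is the conjugate base of the weak acid CH3CH(OH)COOH.
Kb = Kw/Ka = 1.0×10^-14 / 1.6 × 10^-4 = 6.25 × 10^-11
From the ICE table, Kb = x²/(0.031 − x) = 6.25 × 10^-11.
Assume x ≪ 0.031: x ≈ √(6.25 × 10^-11 × 0.031) = 1.39 × 10^-6 M
pOH = −log(1.39 × 10^-6) = 5.86; pH = 14.00 − 5.86 = 8.14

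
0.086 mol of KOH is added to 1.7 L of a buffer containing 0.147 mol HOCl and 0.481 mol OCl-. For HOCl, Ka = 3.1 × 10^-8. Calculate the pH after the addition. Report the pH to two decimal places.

pH = 8.48

OH- converts HOCl to OCl-: HOCl → 0.061 mol, OCl- → 0.567 mol.
pKa = −log(3.1 × 10^-8) = 7.509
pH = pKa + log(n_OCl-/n_HOCl) = 7.509 + log(0.567/0.061) = 7.509 + (+0.968)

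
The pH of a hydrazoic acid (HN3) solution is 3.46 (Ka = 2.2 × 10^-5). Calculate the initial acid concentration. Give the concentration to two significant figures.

[H+] = 10^(-3.46) = 3.47 × 10^-4 M = x
Ka = x²/(C₀ − x) ⇒ C₀ = x + x²/Ka
C₀ = 3.47 × 10^-4 + (3.47 × 10^-4)²/(2.2 × 10^-5) = 5.82 × 10^-3 M

C₀ = 5.8 × 10^-3 M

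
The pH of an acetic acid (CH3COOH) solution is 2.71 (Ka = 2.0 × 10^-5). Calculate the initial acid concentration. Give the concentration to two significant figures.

C₀ = 1.9 × 10^-1 M

[H+] = 10^(-2.71) = 1.95 × 10^-3 M = x
Ka = x²/(C₀ − x) ⇒ C₀ = x + x²/Ka
C₀ = 1.95 × 10^-3 + (1.95 × 10^-3)²/(2.0 × 10^-5) = 1.92 × 10^-1 M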